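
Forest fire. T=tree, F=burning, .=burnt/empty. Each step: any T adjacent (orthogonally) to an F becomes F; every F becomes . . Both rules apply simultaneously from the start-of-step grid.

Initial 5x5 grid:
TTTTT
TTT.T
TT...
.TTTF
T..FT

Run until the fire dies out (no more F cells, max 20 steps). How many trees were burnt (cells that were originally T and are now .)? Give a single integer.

Step 1: +2 fires, +2 burnt (F count now 2)
Step 2: +1 fires, +2 burnt (F count now 1)
Step 3: +1 fires, +1 burnt (F count now 1)
Step 4: +1 fires, +1 burnt (F count now 1)
Step 5: +2 fires, +1 burnt (F count now 2)
Step 6: +3 fires, +2 burnt (F count now 3)
Step 7: +2 fires, +3 burnt (F count now 2)
Step 8: +1 fires, +2 burnt (F count now 1)
Step 9: +1 fires, +1 burnt (F count now 1)
Step 10: +1 fires, +1 burnt (F count now 1)
Step 11: +0 fires, +1 burnt (F count now 0)
Fire out after step 11
Initially T: 16, now '.': 24
Total burnt (originally-T cells now '.'): 15

Answer: 15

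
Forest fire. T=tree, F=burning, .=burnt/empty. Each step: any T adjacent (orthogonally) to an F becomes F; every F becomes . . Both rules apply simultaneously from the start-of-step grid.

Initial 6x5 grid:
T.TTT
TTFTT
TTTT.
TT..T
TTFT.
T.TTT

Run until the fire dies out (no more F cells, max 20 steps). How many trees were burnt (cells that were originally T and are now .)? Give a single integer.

Answer: 21

Derivation:
Step 1: +7 fires, +2 burnt (F count now 7)
Step 2: +8 fires, +7 burnt (F count now 8)
Step 3: +6 fires, +8 burnt (F count now 6)
Step 4: +0 fires, +6 burnt (F count now 0)
Fire out after step 4
Initially T: 22, now '.': 29
Total burnt (originally-T cells now '.'): 21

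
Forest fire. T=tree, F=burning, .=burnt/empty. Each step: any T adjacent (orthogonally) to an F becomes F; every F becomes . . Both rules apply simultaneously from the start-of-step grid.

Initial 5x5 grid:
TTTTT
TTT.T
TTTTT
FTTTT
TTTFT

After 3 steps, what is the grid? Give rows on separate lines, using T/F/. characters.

Step 1: 6 trees catch fire, 2 burn out
  TTTTT
  TTT.T
  FTTTT
  .FTFT
  FTF.F
Step 2: 6 trees catch fire, 6 burn out
  TTTTT
  FTT.T
  .FTFT
  ..F.F
  .F...
Step 3: 4 trees catch fire, 6 burn out
  FTTTT
  .FT.T
  ..F.F
  .....
  .....

FTTTT
.FT.T
..F.F
.....
.....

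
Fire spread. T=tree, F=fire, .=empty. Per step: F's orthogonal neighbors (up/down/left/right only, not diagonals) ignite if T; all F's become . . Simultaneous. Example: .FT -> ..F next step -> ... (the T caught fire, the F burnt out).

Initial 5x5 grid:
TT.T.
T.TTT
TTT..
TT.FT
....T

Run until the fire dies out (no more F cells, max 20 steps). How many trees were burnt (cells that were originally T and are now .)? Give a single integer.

Step 1: +1 fires, +1 burnt (F count now 1)
Step 2: +1 fires, +1 burnt (F count now 1)
Step 3: +0 fires, +1 burnt (F count now 0)
Fire out after step 3
Initially T: 14, now '.': 13
Total burnt (originally-T cells now '.'): 2

Answer: 2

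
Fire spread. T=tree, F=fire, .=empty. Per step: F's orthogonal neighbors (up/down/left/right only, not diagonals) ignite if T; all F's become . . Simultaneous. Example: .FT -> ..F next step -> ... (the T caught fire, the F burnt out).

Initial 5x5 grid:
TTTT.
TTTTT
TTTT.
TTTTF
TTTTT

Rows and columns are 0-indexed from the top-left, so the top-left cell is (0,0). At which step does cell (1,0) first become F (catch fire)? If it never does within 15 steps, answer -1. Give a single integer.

Step 1: cell (1,0)='T' (+2 fires, +1 burnt)
Step 2: cell (1,0)='T' (+3 fires, +2 burnt)
Step 3: cell (1,0)='T' (+4 fires, +3 burnt)
Step 4: cell (1,0)='T' (+6 fires, +4 burnt)
Step 5: cell (1,0)='T' (+4 fires, +6 burnt)
Step 6: cell (1,0)='F' (+2 fires, +4 burnt)
  -> target ignites at step 6
Step 7: cell (1,0)='.' (+1 fires, +2 burnt)
Step 8: cell (1,0)='.' (+0 fires, +1 burnt)
  fire out at step 8

6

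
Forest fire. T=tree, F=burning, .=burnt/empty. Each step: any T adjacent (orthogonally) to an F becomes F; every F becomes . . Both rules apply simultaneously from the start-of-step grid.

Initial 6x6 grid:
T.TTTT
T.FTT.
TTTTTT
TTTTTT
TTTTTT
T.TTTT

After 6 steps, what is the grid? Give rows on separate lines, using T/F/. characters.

Step 1: 3 trees catch fire, 1 burn out
  T.FTTT
  T..FT.
  TTFTTT
  TTTTTT
  TTTTTT
  T.TTTT
Step 2: 5 trees catch fire, 3 burn out
  T..FTT
  T...F.
  TF.FTT
  TTFTTT
  TTTTTT
  T.TTTT
Step 3: 6 trees catch fire, 5 burn out
  T...FT
  T.....
  F...FT
  TF.FTT
  TTFTTT
  T.TTTT
Step 4: 8 trees catch fire, 6 burn out
  T....F
  F.....
  .....F
  F...FT
  TF.FTT
  T.FTTT
Step 5: 5 trees catch fire, 8 burn out
  F.....
  ......
  ......
  .....F
  F...FT
  T..FTT
Step 6: 3 trees catch fire, 5 burn out
  ......
  ......
  ......
  ......
  .....F
  F...FT

......
......
......
......
.....F
F...FT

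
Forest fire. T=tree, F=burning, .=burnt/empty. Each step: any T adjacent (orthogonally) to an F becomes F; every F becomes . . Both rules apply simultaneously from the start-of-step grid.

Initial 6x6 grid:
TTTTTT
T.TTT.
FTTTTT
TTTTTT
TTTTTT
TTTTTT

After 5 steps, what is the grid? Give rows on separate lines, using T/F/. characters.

Step 1: 3 trees catch fire, 1 burn out
  TTTTTT
  F.TTT.
  .FTTTT
  FTTTTT
  TTTTTT
  TTTTTT
Step 2: 4 trees catch fire, 3 burn out
  FTTTTT
  ..TTT.
  ..FTTT
  .FTTTT
  FTTTTT
  TTTTTT
Step 3: 6 trees catch fire, 4 burn out
  .FTTTT
  ..FTT.
  ...FTT
  ..FTTT
  .FTTTT
  FTTTTT
Step 4: 6 trees catch fire, 6 burn out
  ..FTTT
  ...FT.
  ....FT
  ...FTT
  ..FTTT
  .FTTTT
Step 5: 6 trees catch fire, 6 burn out
  ...FTT
  ....F.
  .....F
  ....FT
  ...FTT
  ..FTTT

...FTT
....F.
.....F
....FT
...FTT
..FTTT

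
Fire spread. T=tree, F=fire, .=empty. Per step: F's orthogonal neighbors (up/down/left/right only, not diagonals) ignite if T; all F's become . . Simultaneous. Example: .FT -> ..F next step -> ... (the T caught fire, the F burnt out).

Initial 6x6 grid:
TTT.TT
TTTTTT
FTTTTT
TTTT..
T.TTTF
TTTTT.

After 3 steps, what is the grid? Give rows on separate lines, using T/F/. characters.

Step 1: 4 trees catch fire, 2 burn out
  TTT.TT
  FTTTTT
  .FTTTT
  FTTT..
  T.TTF.
  TTTTT.
Step 2: 7 trees catch fire, 4 burn out
  FTT.TT
  .FTTTT
  ..FTTT
  .FTT..
  F.TF..
  TTTTF.
Step 3: 8 trees catch fire, 7 burn out
  .FT.TT
  ..FTTT
  ...FTT
  ..FF..
  ..F...
  FTTF..

.FT.TT
..FTTT
...FTT
..FF..
..F...
FTTF..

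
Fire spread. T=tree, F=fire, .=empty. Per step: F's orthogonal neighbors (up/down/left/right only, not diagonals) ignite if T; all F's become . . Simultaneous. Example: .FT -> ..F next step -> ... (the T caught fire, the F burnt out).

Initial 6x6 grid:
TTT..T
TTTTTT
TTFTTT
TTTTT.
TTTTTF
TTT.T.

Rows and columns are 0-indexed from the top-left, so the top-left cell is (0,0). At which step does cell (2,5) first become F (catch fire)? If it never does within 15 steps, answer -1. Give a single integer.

Step 1: cell (2,5)='T' (+5 fires, +2 burnt)
Step 2: cell (2,5)='T' (+11 fires, +5 burnt)
Step 3: cell (2,5)='F' (+7 fires, +11 burnt)
  -> target ignites at step 3
Step 4: cell (2,5)='.' (+4 fires, +7 burnt)
Step 5: cell (2,5)='.' (+2 fires, +4 burnt)
Step 6: cell (2,5)='.' (+0 fires, +2 burnt)
  fire out at step 6

3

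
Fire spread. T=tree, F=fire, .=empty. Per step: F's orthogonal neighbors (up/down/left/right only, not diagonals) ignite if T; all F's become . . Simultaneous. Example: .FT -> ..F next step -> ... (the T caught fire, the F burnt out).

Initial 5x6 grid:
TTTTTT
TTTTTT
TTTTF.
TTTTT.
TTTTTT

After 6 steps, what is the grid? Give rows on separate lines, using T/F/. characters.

Step 1: 3 trees catch fire, 1 burn out
  TTTTTT
  TTTTFT
  TTTF..
  TTTTF.
  TTTTTT
Step 2: 6 trees catch fire, 3 burn out
  TTTTFT
  TTTF.F
  TTF...
  TTTF..
  TTTTFT
Step 3: 7 trees catch fire, 6 burn out
  TTTF.F
  TTF...
  TF....
  TTF...
  TTTF.F
Step 4: 5 trees catch fire, 7 burn out
  TTF...
  TF....
  F.....
  TF....
  TTF...
Step 5: 4 trees catch fire, 5 burn out
  TF....
  F.....
  ......
  F.....
  TF....
Step 6: 2 trees catch fire, 4 burn out
  F.....
  ......
  ......
  ......
  F.....

F.....
......
......
......
F.....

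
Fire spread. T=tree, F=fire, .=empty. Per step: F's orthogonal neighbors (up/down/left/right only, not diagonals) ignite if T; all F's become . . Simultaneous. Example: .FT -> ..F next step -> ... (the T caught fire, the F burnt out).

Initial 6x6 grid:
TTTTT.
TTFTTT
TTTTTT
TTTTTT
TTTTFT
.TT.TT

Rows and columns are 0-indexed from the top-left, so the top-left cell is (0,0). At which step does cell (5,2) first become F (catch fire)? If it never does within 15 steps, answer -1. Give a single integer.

Step 1: cell (5,2)='T' (+8 fires, +2 burnt)
Step 2: cell (5,2)='T' (+12 fires, +8 burnt)
Step 3: cell (5,2)='F' (+8 fires, +12 burnt)
  -> target ignites at step 3
Step 4: cell (5,2)='.' (+3 fires, +8 burnt)
Step 5: cell (5,2)='.' (+0 fires, +3 burnt)
  fire out at step 5

3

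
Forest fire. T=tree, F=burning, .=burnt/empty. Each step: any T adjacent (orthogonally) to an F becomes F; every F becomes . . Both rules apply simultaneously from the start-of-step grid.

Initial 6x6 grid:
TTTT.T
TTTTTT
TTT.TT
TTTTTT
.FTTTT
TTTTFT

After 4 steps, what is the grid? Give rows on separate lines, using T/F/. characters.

Step 1: 6 trees catch fire, 2 burn out
  TTTT.T
  TTTTTT
  TTT.TT
  TFTTTT
  ..FTFT
  TFTF.F
Step 2: 8 trees catch fire, 6 burn out
  TTTT.T
  TTTTTT
  TFT.TT
  F.FTFT
  ...F.F
  F.F...
Step 3: 6 trees catch fire, 8 burn out
  TTTT.T
  TFTTTT
  F.F.FT
  ...F.F
  ......
  ......
Step 4: 5 trees catch fire, 6 burn out
  TFTT.T
  F.FTFT
  .....F
  ......
  ......
  ......

TFTT.T
F.FTFT
.....F
......
......
......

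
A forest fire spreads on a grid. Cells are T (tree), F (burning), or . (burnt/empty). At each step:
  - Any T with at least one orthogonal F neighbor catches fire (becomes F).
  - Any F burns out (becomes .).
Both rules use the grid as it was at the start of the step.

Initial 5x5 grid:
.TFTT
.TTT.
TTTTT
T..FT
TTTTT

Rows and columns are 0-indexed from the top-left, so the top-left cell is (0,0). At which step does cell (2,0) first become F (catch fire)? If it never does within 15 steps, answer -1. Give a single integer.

Step 1: cell (2,0)='T' (+6 fires, +2 burnt)
Step 2: cell (2,0)='T' (+7 fires, +6 burnt)
Step 3: cell (2,0)='T' (+2 fires, +7 burnt)
Step 4: cell (2,0)='F' (+2 fires, +2 burnt)
  -> target ignites at step 4
Step 5: cell (2,0)='.' (+1 fires, +2 burnt)
Step 6: cell (2,0)='.' (+0 fires, +1 burnt)
  fire out at step 6

4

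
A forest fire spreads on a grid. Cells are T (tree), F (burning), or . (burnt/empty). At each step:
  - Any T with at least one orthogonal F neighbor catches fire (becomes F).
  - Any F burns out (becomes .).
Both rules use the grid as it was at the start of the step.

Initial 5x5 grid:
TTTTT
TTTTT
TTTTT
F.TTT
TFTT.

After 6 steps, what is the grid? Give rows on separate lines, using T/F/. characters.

Step 1: 3 trees catch fire, 2 burn out
  TTTTT
  TTTTT
  FTTTT
  ..TTT
  F.FT.
Step 2: 4 trees catch fire, 3 burn out
  TTTTT
  FTTTT
  .FTTT
  ..FTT
  ...F.
Step 3: 4 trees catch fire, 4 burn out
  FTTTT
  .FTTT
  ..FTT
  ...FT
  .....
Step 4: 4 trees catch fire, 4 burn out
  .FTTT
  ..FTT
  ...FT
  ....F
  .....
Step 5: 3 trees catch fire, 4 burn out
  ..FTT
  ...FT
  ....F
  .....
  .....
Step 6: 2 trees catch fire, 3 burn out
  ...FT
  ....F
  .....
  .....
  .....

...FT
....F
.....
.....
.....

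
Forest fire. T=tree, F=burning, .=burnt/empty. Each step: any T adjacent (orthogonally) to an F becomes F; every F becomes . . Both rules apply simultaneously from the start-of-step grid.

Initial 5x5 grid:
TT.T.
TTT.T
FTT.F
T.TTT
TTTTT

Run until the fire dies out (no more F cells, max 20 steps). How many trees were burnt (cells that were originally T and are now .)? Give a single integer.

Step 1: +5 fires, +2 burnt (F count now 5)
Step 2: +6 fires, +5 burnt (F count now 6)
Step 3: +5 fires, +6 burnt (F count now 5)
Step 4: +1 fires, +5 burnt (F count now 1)
Step 5: +0 fires, +1 burnt (F count now 0)
Fire out after step 5
Initially T: 18, now '.': 24
Total burnt (originally-T cells now '.'): 17

Answer: 17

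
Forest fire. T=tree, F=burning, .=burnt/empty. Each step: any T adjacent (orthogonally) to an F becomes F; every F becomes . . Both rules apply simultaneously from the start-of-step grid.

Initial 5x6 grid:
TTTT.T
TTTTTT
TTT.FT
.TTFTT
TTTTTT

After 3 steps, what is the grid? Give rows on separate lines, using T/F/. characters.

Step 1: 5 trees catch fire, 2 burn out
  TTTT.T
  TTTTFT
  TTT..F
  .TF.FT
  TTTFTT
Step 2: 7 trees catch fire, 5 burn out
  TTTT.T
  TTTF.F
  TTF...
  .F...F
  TTF.FT
Step 3: 6 trees catch fire, 7 burn out
  TTTF.F
  TTF...
  TF....
  ......
  TF...F

TTTF.F
TTF...
TF....
......
TF...F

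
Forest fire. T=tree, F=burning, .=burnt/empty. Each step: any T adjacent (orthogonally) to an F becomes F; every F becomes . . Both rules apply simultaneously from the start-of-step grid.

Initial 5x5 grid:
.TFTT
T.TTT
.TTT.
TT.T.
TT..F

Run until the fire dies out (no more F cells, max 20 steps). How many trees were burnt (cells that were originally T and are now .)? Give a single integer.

Step 1: +3 fires, +2 burnt (F count now 3)
Step 2: +3 fires, +3 burnt (F count now 3)
Step 3: +3 fires, +3 burnt (F count now 3)
Step 4: +2 fires, +3 burnt (F count now 2)
Step 5: +2 fires, +2 burnt (F count now 2)
Step 6: +1 fires, +2 burnt (F count now 1)
Step 7: +0 fires, +1 burnt (F count now 0)
Fire out after step 7
Initially T: 15, now '.': 24
Total burnt (originally-T cells now '.'): 14

Answer: 14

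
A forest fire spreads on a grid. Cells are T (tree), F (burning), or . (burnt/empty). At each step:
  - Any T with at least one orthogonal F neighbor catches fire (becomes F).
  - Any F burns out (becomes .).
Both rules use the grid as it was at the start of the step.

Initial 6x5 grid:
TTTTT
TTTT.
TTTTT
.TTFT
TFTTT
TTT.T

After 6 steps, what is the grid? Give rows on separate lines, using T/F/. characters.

Step 1: 8 trees catch fire, 2 burn out
  TTTTT
  TTTT.
  TTTFT
  .FF.F
  F.FFT
  TFT.T
Step 2: 7 trees catch fire, 8 burn out
  TTTTT
  TTTF.
  TFF.F
  .....
  ....F
  F.F.T
Step 3: 5 trees catch fire, 7 burn out
  TTTFT
  TFF..
  F....
  .....
  .....
  ....F
Step 4: 4 trees catch fire, 5 burn out
  TFF.F
  F....
  .....
  .....
  .....
  .....
Step 5: 1 trees catch fire, 4 burn out
  F....
  .....
  .....
  .....
  .....
  .....
Step 6: 0 trees catch fire, 1 burn out
  .....
  .....
  .....
  .....
  .....
  .....

.....
.....
.....
.....
.....
.....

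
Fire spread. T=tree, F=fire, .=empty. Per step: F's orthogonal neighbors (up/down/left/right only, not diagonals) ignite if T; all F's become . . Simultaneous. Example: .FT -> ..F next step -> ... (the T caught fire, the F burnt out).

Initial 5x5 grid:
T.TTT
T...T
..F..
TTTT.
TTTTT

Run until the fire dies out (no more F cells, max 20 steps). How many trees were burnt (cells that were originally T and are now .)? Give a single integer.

Answer: 9

Derivation:
Step 1: +1 fires, +1 burnt (F count now 1)
Step 2: +3 fires, +1 burnt (F count now 3)
Step 3: +3 fires, +3 burnt (F count now 3)
Step 4: +2 fires, +3 burnt (F count now 2)
Step 5: +0 fires, +2 burnt (F count now 0)
Fire out after step 5
Initially T: 15, now '.': 19
Total burnt (originally-T cells now '.'): 9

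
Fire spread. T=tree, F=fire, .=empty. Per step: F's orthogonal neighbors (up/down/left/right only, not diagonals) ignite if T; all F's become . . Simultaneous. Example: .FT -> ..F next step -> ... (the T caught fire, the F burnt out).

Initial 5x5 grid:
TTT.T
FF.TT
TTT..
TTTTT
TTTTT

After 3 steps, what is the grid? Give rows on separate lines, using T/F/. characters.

Step 1: 4 trees catch fire, 2 burn out
  FFT.T
  ...TT
  FFT..
  TTTTT
  TTTTT
Step 2: 4 trees catch fire, 4 burn out
  ..F.T
  ...TT
  ..F..
  FFTTT
  TTTTT
Step 3: 3 trees catch fire, 4 burn out
  ....T
  ...TT
  .....
  ..FTT
  FFTTT

....T
...TT
.....
..FTT
FFTTT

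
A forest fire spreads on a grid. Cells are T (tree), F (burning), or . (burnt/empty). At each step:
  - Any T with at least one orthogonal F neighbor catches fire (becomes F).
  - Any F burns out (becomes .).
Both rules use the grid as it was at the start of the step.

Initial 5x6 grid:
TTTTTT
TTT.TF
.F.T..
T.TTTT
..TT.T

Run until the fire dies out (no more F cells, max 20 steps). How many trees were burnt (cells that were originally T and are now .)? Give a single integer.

Step 1: +3 fires, +2 burnt (F count now 3)
Step 2: +4 fires, +3 burnt (F count now 4)
Step 3: +3 fires, +4 burnt (F count now 3)
Step 4: +0 fires, +3 burnt (F count now 0)
Fire out after step 4
Initially T: 19, now '.': 21
Total burnt (originally-T cells now '.'): 10

Answer: 10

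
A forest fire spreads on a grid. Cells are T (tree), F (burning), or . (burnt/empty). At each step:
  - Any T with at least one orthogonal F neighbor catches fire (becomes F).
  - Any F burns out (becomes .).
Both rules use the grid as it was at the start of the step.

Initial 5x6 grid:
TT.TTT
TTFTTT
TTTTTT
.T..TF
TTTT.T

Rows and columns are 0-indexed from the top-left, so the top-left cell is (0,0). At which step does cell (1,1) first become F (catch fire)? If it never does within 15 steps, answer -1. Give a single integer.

Step 1: cell (1,1)='F' (+6 fires, +2 burnt)
  -> target ignites at step 1
Step 2: cell (1,1)='.' (+8 fires, +6 burnt)
Step 3: cell (1,1)='.' (+5 fires, +8 burnt)
Step 4: cell (1,1)='.' (+1 fires, +5 burnt)
Step 5: cell (1,1)='.' (+2 fires, +1 burnt)
Step 6: cell (1,1)='.' (+1 fires, +2 burnt)
Step 7: cell (1,1)='.' (+0 fires, +1 burnt)
  fire out at step 7

1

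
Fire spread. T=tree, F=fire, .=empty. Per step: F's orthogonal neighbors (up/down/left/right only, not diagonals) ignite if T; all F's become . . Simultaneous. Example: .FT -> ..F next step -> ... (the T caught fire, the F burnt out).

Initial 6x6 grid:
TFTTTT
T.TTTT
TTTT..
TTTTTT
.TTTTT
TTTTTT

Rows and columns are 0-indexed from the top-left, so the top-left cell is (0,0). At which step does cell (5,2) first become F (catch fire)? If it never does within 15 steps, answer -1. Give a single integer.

Step 1: cell (5,2)='T' (+2 fires, +1 burnt)
Step 2: cell (5,2)='T' (+3 fires, +2 burnt)
Step 3: cell (5,2)='T' (+4 fires, +3 burnt)
Step 4: cell (5,2)='T' (+6 fires, +4 burnt)
Step 5: cell (5,2)='T' (+4 fires, +6 burnt)
Step 6: cell (5,2)='F' (+4 fires, +4 burnt)
  -> target ignites at step 6
Step 7: cell (5,2)='.' (+4 fires, +4 burnt)
Step 8: cell (5,2)='.' (+3 fires, +4 burnt)
Step 9: cell (5,2)='.' (+1 fires, +3 burnt)
Step 10: cell (5,2)='.' (+0 fires, +1 burnt)
  fire out at step 10

6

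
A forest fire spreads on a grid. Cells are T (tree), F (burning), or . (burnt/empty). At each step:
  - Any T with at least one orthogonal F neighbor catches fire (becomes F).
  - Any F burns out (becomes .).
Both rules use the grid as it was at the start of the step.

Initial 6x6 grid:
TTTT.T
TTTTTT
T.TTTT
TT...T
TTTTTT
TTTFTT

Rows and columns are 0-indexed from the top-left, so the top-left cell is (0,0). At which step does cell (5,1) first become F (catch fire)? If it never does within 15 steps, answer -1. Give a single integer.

Step 1: cell (5,1)='T' (+3 fires, +1 burnt)
Step 2: cell (5,1)='F' (+4 fires, +3 burnt)
  -> target ignites at step 2
Step 3: cell (5,1)='.' (+3 fires, +4 burnt)
Step 4: cell (5,1)='.' (+3 fires, +3 burnt)
Step 5: cell (5,1)='.' (+2 fires, +3 burnt)
Step 6: cell (5,1)='.' (+3 fires, +2 burnt)
Step 7: cell (5,1)='.' (+4 fires, +3 burnt)
Step 8: cell (5,1)='.' (+4 fires, +4 burnt)
Step 9: cell (5,1)='.' (+3 fires, +4 burnt)
Step 10: cell (5,1)='.' (+1 fires, +3 burnt)
Step 11: cell (5,1)='.' (+0 fires, +1 burnt)
  fire out at step 11

2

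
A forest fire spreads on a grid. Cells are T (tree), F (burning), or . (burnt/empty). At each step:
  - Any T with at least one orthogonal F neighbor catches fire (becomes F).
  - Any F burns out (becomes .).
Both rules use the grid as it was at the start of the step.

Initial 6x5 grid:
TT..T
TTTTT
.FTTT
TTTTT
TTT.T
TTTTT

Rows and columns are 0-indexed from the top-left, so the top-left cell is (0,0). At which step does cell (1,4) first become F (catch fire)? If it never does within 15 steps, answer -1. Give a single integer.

Step 1: cell (1,4)='T' (+3 fires, +1 burnt)
Step 2: cell (1,4)='T' (+7 fires, +3 burnt)
Step 3: cell (1,4)='T' (+7 fires, +7 burnt)
Step 4: cell (1,4)='F' (+4 fires, +7 burnt)
  -> target ignites at step 4
Step 5: cell (1,4)='.' (+3 fires, +4 burnt)
Step 6: cell (1,4)='.' (+1 fires, +3 burnt)
Step 7: cell (1,4)='.' (+0 fires, +1 burnt)
  fire out at step 7

4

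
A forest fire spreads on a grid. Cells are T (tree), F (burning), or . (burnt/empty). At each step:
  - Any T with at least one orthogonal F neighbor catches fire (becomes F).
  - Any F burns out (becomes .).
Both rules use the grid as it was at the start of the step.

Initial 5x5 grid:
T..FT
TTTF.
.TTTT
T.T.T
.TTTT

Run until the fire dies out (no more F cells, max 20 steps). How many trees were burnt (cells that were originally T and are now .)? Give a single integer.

Step 1: +3 fires, +2 burnt (F count now 3)
Step 2: +3 fires, +3 burnt (F count now 3)
Step 3: +4 fires, +3 burnt (F count now 4)
Step 4: +3 fires, +4 burnt (F count now 3)
Step 5: +2 fires, +3 burnt (F count now 2)
Step 6: +0 fires, +2 burnt (F count now 0)
Fire out after step 6
Initially T: 16, now '.': 24
Total burnt (originally-T cells now '.'): 15

Answer: 15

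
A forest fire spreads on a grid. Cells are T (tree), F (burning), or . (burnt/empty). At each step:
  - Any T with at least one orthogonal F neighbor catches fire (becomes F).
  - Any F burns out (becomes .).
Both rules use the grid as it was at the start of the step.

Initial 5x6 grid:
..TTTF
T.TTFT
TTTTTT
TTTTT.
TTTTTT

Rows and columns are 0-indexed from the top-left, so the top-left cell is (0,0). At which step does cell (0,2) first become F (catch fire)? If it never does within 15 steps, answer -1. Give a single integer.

Step 1: cell (0,2)='T' (+4 fires, +2 burnt)
Step 2: cell (0,2)='T' (+5 fires, +4 burnt)
Step 3: cell (0,2)='F' (+4 fires, +5 burnt)
  -> target ignites at step 3
Step 4: cell (0,2)='.' (+4 fires, +4 burnt)
Step 5: cell (0,2)='.' (+3 fires, +4 burnt)
Step 6: cell (0,2)='.' (+3 fires, +3 burnt)
Step 7: cell (0,2)='.' (+1 fires, +3 burnt)
Step 8: cell (0,2)='.' (+0 fires, +1 burnt)
  fire out at step 8

3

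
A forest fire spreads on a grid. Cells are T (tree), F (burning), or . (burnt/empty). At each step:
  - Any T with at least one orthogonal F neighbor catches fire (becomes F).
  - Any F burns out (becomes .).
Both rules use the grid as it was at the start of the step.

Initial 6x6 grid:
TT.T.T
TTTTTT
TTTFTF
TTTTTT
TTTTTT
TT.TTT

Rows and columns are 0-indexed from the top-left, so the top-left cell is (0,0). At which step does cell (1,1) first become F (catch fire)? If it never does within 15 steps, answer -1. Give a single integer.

Step 1: cell (1,1)='T' (+6 fires, +2 burnt)
Step 2: cell (1,1)='T' (+9 fires, +6 burnt)
Step 3: cell (1,1)='F' (+7 fires, +9 burnt)
  -> target ignites at step 3
Step 4: cell (1,1)='.' (+5 fires, +7 burnt)
Step 5: cell (1,1)='.' (+3 fires, +5 burnt)
Step 6: cell (1,1)='.' (+1 fires, +3 burnt)
Step 7: cell (1,1)='.' (+0 fires, +1 burnt)
  fire out at step 7

3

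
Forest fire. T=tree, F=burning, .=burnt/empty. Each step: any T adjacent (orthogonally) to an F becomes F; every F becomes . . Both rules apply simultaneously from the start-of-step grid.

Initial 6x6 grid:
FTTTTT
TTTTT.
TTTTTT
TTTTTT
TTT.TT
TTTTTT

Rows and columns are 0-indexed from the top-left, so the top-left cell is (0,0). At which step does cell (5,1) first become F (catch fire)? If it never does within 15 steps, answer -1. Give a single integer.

Step 1: cell (5,1)='T' (+2 fires, +1 burnt)
Step 2: cell (5,1)='T' (+3 fires, +2 burnt)
Step 3: cell (5,1)='T' (+4 fires, +3 burnt)
Step 4: cell (5,1)='T' (+5 fires, +4 burnt)
Step 5: cell (5,1)='T' (+6 fires, +5 burnt)
Step 6: cell (5,1)='F' (+4 fires, +6 burnt)
  -> target ignites at step 6
Step 7: cell (5,1)='.' (+3 fires, +4 burnt)
Step 8: cell (5,1)='.' (+3 fires, +3 burnt)
Step 9: cell (5,1)='.' (+2 fires, +3 burnt)
Step 10: cell (5,1)='.' (+1 fires, +2 burnt)
Step 11: cell (5,1)='.' (+0 fires, +1 burnt)
  fire out at step 11

6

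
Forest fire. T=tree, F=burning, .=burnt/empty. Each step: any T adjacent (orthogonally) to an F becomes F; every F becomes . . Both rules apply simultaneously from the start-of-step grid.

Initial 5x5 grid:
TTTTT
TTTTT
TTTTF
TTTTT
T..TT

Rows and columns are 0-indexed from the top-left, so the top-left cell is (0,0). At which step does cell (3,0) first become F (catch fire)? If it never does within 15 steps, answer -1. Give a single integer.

Step 1: cell (3,0)='T' (+3 fires, +1 burnt)
Step 2: cell (3,0)='T' (+5 fires, +3 burnt)
Step 3: cell (3,0)='T' (+5 fires, +5 burnt)
Step 4: cell (3,0)='T' (+4 fires, +5 burnt)
Step 5: cell (3,0)='F' (+3 fires, +4 burnt)
  -> target ignites at step 5
Step 6: cell (3,0)='.' (+2 fires, +3 burnt)
Step 7: cell (3,0)='.' (+0 fires, +2 burnt)
  fire out at step 7

5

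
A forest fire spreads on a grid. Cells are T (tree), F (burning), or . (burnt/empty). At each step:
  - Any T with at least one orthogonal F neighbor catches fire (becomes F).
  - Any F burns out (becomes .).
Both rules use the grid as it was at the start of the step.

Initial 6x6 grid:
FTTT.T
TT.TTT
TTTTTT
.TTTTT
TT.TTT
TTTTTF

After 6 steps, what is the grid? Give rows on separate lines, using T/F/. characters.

Step 1: 4 trees catch fire, 2 burn out
  .FTT.T
  FT.TTT
  TTTTTT
  .TTTTT
  TT.TTF
  TTTTF.
Step 2: 6 trees catch fire, 4 burn out
  ..FT.T
  .F.TTT
  FTTTTT
  .TTTTF
  TT.TF.
  TTTF..
Step 3: 6 trees catch fire, 6 burn out
  ...F.T
  ...TTT
  .FTTTF
  .TTTF.
  TT.F..
  TTF...
Step 4: 7 trees catch fire, 6 burn out
  .....T
  ...FTF
  ..FTF.
  .FTF..
  TT....
  TF....
Step 5: 6 trees catch fire, 7 burn out
  .....F
  ....F.
  ...F..
  ..F...
  TF....
  F.....
Step 6: 1 trees catch fire, 6 burn out
  ......
  ......
  ......
  ......
  F.....
  ......

......
......
......
......
F.....
......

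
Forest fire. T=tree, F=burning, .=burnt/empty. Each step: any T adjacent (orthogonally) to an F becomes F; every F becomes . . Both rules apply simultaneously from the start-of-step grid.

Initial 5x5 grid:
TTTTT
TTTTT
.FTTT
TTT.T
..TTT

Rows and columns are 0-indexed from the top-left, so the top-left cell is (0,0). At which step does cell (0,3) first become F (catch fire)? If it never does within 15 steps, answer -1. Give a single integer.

Step 1: cell (0,3)='T' (+3 fires, +1 burnt)
Step 2: cell (0,3)='T' (+6 fires, +3 burnt)
Step 3: cell (0,3)='T' (+5 fires, +6 burnt)
Step 4: cell (0,3)='F' (+4 fires, +5 burnt)
  -> target ignites at step 4
Step 5: cell (0,3)='.' (+2 fires, +4 burnt)
Step 6: cell (0,3)='.' (+0 fires, +2 burnt)
  fire out at step 6

4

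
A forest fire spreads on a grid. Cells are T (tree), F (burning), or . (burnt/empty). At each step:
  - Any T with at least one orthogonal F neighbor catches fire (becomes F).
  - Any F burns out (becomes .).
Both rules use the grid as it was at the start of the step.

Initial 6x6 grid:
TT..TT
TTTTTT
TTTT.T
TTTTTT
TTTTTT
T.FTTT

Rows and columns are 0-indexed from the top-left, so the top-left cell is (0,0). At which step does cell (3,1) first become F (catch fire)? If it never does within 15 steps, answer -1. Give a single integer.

Step 1: cell (3,1)='T' (+2 fires, +1 burnt)
Step 2: cell (3,1)='T' (+4 fires, +2 burnt)
Step 3: cell (3,1)='F' (+6 fires, +4 burnt)
  -> target ignites at step 3
Step 4: cell (3,1)='.' (+7 fires, +6 burnt)
Step 5: cell (3,1)='.' (+4 fires, +7 burnt)
Step 6: cell (3,1)='.' (+4 fires, +4 burnt)
Step 7: cell (3,1)='.' (+3 fires, +4 burnt)
Step 8: cell (3,1)='.' (+1 fires, +3 burnt)
Step 9: cell (3,1)='.' (+0 fires, +1 burnt)
  fire out at step 9

3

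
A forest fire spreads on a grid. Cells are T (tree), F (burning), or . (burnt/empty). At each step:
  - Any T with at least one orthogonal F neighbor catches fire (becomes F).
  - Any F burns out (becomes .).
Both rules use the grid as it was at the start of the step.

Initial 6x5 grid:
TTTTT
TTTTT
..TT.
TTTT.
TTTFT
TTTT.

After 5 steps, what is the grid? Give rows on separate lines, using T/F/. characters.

Step 1: 4 trees catch fire, 1 burn out
  TTTTT
  TTTTT
  ..TT.
  TTTF.
  TTF.F
  TTTF.
Step 2: 4 trees catch fire, 4 burn out
  TTTTT
  TTTTT
  ..TF.
  TTF..
  TF...
  TTF..
Step 3: 5 trees catch fire, 4 burn out
  TTTTT
  TTTFT
  ..F..
  TF...
  F....
  TF...
Step 4: 5 trees catch fire, 5 burn out
  TTTFT
  TTF.F
  .....
  F....
  .....
  F....
Step 5: 3 trees catch fire, 5 burn out
  TTF.F
  TF...
  .....
  .....
  .....
  .....

TTF.F
TF...
.....
.....
.....
.....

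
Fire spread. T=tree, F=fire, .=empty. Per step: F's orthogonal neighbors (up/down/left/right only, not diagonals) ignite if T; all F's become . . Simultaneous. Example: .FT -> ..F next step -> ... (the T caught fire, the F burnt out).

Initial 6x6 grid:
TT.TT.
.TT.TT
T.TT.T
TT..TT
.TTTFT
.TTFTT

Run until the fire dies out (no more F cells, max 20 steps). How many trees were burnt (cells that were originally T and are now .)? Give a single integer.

Answer: 18

Derivation:
Step 1: +5 fires, +2 burnt (F count now 5)
Step 2: +4 fires, +5 burnt (F count now 4)
Step 3: +2 fires, +4 burnt (F count now 2)
Step 4: +2 fires, +2 burnt (F count now 2)
Step 5: +2 fires, +2 burnt (F count now 2)
Step 6: +2 fires, +2 burnt (F count now 2)
Step 7: +1 fires, +2 burnt (F count now 1)
Step 8: +0 fires, +1 burnt (F count now 0)
Fire out after step 8
Initially T: 24, now '.': 30
Total burnt (originally-T cells now '.'): 18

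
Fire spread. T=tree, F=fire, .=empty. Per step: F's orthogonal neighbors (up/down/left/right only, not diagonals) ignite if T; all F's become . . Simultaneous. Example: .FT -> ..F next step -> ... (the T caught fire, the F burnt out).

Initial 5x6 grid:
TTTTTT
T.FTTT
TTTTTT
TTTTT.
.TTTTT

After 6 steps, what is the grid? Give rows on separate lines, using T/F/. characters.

Step 1: 3 trees catch fire, 1 burn out
  TTFTTT
  T..FTT
  TTFTTT
  TTTTT.
  .TTTTT
Step 2: 6 trees catch fire, 3 burn out
  TF.FTT
  T...FT
  TF.FTT
  TTFTT.
  .TTTTT
Step 3: 8 trees catch fire, 6 burn out
  F...FT
  T....F
  F...FT
  TF.FT.
  .TFTTT
Step 4: 7 trees catch fire, 8 burn out
  .....F
  F.....
  .....F
  F...F.
  .F.FTT
Step 5: 1 trees catch fire, 7 burn out
  ......
  ......
  ......
  ......
  ....FT
Step 6: 1 trees catch fire, 1 burn out
  ......
  ......
  ......
  ......
  .....F

......
......
......
......
.....F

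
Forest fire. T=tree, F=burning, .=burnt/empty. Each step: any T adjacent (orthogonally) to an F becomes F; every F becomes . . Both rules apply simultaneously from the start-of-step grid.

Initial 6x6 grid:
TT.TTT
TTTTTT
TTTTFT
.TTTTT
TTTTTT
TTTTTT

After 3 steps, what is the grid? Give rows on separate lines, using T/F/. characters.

Step 1: 4 trees catch fire, 1 burn out
  TT.TTT
  TTTTFT
  TTTF.F
  .TTTFT
  TTTTTT
  TTTTTT
Step 2: 7 trees catch fire, 4 burn out
  TT.TFT
  TTTF.F
  TTF...
  .TTF.F
  TTTTFT
  TTTTTT
Step 3: 8 trees catch fire, 7 burn out
  TT.F.F
  TTF...
  TF....
  .TF...
  TTTF.F
  TTTTFT

TT.F.F
TTF...
TF....
.TF...
TTTF.F
TTTTFT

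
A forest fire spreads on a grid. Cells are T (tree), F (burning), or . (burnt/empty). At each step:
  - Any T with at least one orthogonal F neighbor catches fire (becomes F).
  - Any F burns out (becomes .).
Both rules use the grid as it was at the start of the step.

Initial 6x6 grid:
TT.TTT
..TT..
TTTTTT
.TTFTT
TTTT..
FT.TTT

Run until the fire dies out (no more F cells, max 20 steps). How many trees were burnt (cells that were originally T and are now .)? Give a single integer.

Step 1: +6 fires, +2 burnt (F count now 6)
Step 2: +8 fires, +6 burnt (F count now 8)
Step 3: +5 fires, +8 burnt (F count now 5)
Step 4: +3 fires, +5 burnt (F count now 3)
Step 5: +1 fires, +3 burnt (F count now 1)
Step 6: +0 fires, +1 burnt (F count now 0)
Fire out after step 6
Initially T: 25, now '.': 34
Total burnt (originally-T cells now '.'): 23

Answer: 23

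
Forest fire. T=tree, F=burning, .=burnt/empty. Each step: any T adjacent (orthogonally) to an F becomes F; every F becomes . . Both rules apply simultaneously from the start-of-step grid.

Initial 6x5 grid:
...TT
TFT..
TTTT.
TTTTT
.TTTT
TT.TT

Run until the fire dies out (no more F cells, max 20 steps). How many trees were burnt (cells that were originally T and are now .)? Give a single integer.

Step 1: +3 fires, +1 burnt (F count now 3)
Step 2: +3 fires, +3 burnt (F count now 3)
Step 3: +4 fires, +3 burnt (F count now 4)
Step 4: +3 fires, +4 burnt (F count now 3)
Step 5: +3 fires, +3 burnt (F count now 3)
Step 6: +2 fires, +3 burnt (F count now 2)
Step 7: +1 fires, +2 burnt (F count now 1)
Step 8: +0 fires, +1 burnt (F count now 0)
Fire out after step 8
Initially T: 21, now '.': 28
Total burnt (originally-T cells now '.'): 19

Answer: 19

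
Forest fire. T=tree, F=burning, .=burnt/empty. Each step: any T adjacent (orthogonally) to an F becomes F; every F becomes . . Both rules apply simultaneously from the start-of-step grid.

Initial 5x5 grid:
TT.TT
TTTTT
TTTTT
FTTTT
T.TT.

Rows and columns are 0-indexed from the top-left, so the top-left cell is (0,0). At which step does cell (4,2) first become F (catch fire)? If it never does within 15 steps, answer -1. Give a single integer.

Step 1: cell (4,2)='T' (+3 fires, +1 burnt)
Step 2: cell (4,2)='T' (+3 fires, +3 burnt)
Step 3: cell (4,2)='F' (+5 fires, +3 burnt)
  -> target ignites at step 3
Step 4: cell (4,2)='.' (+5 fires, +5 burnt)
Step 5: cell (4,2)='.' (+2 fires, +5 burnt)
Step 6: cell (4,2)='.' (+2 fires, +2 burnt)
Step 7: cell (4,2)='.' (+1 fires, +2 burnt)
Step 8: cell (4,2)='.' (+0 fires, +1 burnt)
  fire out at step 8

3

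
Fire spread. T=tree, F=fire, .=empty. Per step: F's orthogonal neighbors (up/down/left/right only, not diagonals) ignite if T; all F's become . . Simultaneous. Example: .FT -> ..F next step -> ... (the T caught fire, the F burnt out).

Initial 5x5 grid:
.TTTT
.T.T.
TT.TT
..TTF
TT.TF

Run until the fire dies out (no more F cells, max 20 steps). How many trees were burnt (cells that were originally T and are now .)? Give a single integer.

Answer: 13

Derivation:
Step 1: +3 fires, +2 burnt (F count now 3)
Step 2: +2 fires, +3 burnt (F count now 2)
Step 3: +1 fires, +2 burnt (F count now 1)
Step 4: +1 fires, +1 burnt (F count now 1)
Step 5: +2 fires, +1 burnt (F count now 2)
Step 6: +1 fires, +2 burnt (F count now 1)
Step 7: +1 fires, +1 burnt (F count now 1)
Step 8: +1 fires, +1 burnt (F count now 1)
Step 9: +1 fires, +1 burnt (F count now 1)
Step 10: +0 fires, +1 burnt (F count now 0)
Fire out after step 10
Initially T: 15, now '.': 23
Total burnt (originally-T cells now '.'): 13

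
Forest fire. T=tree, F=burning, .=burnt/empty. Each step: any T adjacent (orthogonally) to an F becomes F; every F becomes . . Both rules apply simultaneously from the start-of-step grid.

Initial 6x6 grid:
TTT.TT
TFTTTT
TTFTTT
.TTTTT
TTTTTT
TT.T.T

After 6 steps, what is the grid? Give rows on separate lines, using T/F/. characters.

Step 1: 6 trees catch fire, 2 burn out
  TFT.TT
  F.FTTT
  TF.FTT
  .TFTTT
  TTTTTT
  TT.T.T
Step 2: 8 trees catch fire, 6 burn out
  F.F.TT
  ...FTT
  F...FT
  .F.FTT
  TTFTTT
  TT.T.T
Step 3: 5 trees catch fire, 8 burn out
  ....TT
  ....FT
  .....F
  ....FT
  TF.FTT
  TT.T.T
Step 4: 7 trees catch fire, 5 burn out
  ....FT
  .....F
  ......
  .....F
  F...FT
  TF.F.T
Step 5: 3 trees catch fire, 7 burn out
  .....F
  ......
  ......
  ......
  .....F
  F....T
Step 6: 1 trees catch fire, 3 burn out
  ......
  ......
  ......
  ......
  ......
  .....F

......
......
......
......
......
.....F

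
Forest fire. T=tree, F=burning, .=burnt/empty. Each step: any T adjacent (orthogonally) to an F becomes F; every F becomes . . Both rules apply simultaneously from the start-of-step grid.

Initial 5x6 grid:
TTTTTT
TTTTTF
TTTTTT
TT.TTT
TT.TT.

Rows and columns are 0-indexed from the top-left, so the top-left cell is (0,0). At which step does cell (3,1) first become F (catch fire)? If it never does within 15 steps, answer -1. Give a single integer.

Step 1: cell (3,1)='T' (+3 fires, +1 burnt)
Step 2: cell (3,1)='T' (+4 fires, +3 burnt)
Step 3: cell (3,1)='T' (+4 fires, +4 burnt)
Step 4: cell (3,1)='T' (+5 fires, +4 burnt)
Step 5: cell (3,1)='T' (+4 fires, +5 burnt)
Step 6: cell (3,1)='F' (+3 fires, +4 burnt)
  -> target ignites at step 6
Step 7: cell (3,1)='.' (+2 fires, +3 burnt)
Step 8: cell (3,1)='.' (+1 fires, +2 burnt)
Step 9: cell (3,1)='.' (+0 fires, +1 burnt)
  fire out at step 9

6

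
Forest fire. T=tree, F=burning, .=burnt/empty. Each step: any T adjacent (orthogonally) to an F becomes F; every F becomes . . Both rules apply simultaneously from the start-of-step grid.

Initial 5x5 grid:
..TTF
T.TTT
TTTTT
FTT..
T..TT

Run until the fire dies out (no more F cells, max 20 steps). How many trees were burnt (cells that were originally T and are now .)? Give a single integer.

Step 1: +5 fires, +2 burnt (F count now 5)
Step 2: +6 fires, +5 burnt (F count now 6)
Step 3: +3 fires, +6 burnt (F count now 3)
Step 4: +0 fires, +3 burnt (F count now 0)
Fire out after step 4
Initially T: 16, now '.': 23
Total burnt (originally-T cells now '.'): 14

Answer: 14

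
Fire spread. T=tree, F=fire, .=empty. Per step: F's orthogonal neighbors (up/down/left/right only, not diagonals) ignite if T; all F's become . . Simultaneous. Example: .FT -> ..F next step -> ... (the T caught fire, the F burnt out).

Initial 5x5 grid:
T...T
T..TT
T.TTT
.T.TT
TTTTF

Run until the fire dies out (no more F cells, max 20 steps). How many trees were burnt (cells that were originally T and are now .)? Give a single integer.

Step 1: +2 fires, +1 burnt (F count now 2)
Step 2: +3 fires, +2 burnt (F count now 3)
Step 3: +3 fires, +3 burnt (F count now 3)
Step 4: +5 fires, +3 burnt (F count now 5)
Step 5: +0 fires, +5 burnt (F count now 0)
Fire out after step 5
Initially T: 16, now '.': 22
Total burnt (originally-T cells now '.'): 13

Answer: 13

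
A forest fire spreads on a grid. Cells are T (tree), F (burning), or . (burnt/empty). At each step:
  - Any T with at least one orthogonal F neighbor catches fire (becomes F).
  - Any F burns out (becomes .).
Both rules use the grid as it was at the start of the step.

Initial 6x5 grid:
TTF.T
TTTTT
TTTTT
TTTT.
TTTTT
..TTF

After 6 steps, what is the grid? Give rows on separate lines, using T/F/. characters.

Step 1: 4 trees catch fire, 2 burn out
  TF..T
  TTFTT
  TTTTT
  TTTT.
  TTTTF
  ..TF.
Step 2: 6 trees catch fire, 4 burn out
  F...T
  TF.FT
  TTFTT
  TTTT.
  TTTF.
  ..F..
Step 3: 7 trees catch fire, 6 burn out
  ....T
  F...F
  TF.FT
  TTFF.
  TTF..
  .....
Step 4: 5 trees catch fire, 7 burn out
  ....F
  .....
  F...F
  TF...
  TF...
  .....
Step 5: 2 trees catch fire, 5 burn out
  .....
  .....
  .....
  F....
  F....
  .....
Step 6: 0 trees catch fire, 2 burn out
  .....
  .....
  .....
  .....
  .....
  .....

.....
.....
.....
.....
.....
.....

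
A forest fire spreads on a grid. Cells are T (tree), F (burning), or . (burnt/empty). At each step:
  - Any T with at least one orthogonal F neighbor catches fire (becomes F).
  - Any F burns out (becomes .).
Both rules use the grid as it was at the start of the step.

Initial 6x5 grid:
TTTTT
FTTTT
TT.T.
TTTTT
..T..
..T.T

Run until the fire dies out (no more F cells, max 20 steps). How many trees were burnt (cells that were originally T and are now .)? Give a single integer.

Step 1: +3 fires, +1 burnt (F count now 3)
Step 2: +4 fires, +3 burnt (F count now 4)
Step 3: +3 fires, +4 burnt (F count now 3)
Step 4: +4 fires, +3 burnt (F count now 4)
Step 5: +3 fires, +4 burnt (F count now 3)
Step 6: +2 fires, +3 burnt (F count now 2)
Step 7: +0 fires, +2 burnt (F count now 0)
Fire out after step 7
Initially T: 20, now '.': 29
Total burnt (originally-T cells now '.'): 19

Answer: 19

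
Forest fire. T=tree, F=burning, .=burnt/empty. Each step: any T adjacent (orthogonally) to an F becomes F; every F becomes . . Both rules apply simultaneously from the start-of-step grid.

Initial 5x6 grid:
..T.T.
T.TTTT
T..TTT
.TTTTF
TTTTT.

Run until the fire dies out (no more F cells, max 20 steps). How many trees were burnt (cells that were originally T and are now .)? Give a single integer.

Answer: 18

Derivation:
Step 1: +2 fires, +1 burnt (F count now 2)
Step 2: +4 fires, +2 burnt (F count now 4)
Step 3: +4 fires, +4 burnt (F count now 4)
Step 4: +4 fires, +4 burnt (F count now 4)
Step 5: +2 fires, +4 burnt (F count now 2)
Step 6: +2 fires, +2 burnt (F count now 2)
Step 7: +0 fires, +2 burnt (F count now 0)
Fire out after step 7
Initially T: 20, now '.': 28
Total burnt (originally-T cells now '.'): 18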